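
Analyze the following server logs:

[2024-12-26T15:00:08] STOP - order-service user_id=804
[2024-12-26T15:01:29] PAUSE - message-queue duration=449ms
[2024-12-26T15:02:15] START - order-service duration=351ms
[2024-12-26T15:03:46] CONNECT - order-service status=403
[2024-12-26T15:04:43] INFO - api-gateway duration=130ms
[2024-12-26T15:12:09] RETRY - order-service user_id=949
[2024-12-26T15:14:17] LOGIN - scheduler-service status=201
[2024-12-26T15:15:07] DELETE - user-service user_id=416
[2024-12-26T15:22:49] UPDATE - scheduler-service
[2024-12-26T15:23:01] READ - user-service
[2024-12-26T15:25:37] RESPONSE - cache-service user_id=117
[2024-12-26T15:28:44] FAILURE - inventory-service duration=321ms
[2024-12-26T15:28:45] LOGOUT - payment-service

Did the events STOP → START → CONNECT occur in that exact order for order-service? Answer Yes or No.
Yes

To verify sequence order:

1. Find all events in sequence STOP → START → CONNECT for order-service
2. Extract their timestamps
3. Check if timestamps are in ascending order
4. Result: Yes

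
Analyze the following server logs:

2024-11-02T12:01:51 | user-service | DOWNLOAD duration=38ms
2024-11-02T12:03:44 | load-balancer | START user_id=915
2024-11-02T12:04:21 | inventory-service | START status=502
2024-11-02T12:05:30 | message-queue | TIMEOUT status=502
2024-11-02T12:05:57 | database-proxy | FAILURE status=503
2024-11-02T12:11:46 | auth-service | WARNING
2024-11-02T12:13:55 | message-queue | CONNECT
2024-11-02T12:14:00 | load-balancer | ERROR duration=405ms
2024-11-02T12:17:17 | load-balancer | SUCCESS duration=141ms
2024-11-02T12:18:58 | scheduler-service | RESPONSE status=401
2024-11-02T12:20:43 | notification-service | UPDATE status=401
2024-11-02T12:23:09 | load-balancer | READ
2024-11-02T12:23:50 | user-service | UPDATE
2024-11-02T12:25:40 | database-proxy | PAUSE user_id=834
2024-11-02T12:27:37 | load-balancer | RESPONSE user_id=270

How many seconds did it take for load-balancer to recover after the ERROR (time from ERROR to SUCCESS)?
197

To calculate recovery time:

1. Find ERROR event for load-balancer: 2024-11-02T12:14:00
2. Find next SUCCESS event for load-balancer: 2024-11-02T12:17:17
3. Recovery time: 2024-11-02T12:17:17 - 2024-11-02T12:14:00 = 197 seconds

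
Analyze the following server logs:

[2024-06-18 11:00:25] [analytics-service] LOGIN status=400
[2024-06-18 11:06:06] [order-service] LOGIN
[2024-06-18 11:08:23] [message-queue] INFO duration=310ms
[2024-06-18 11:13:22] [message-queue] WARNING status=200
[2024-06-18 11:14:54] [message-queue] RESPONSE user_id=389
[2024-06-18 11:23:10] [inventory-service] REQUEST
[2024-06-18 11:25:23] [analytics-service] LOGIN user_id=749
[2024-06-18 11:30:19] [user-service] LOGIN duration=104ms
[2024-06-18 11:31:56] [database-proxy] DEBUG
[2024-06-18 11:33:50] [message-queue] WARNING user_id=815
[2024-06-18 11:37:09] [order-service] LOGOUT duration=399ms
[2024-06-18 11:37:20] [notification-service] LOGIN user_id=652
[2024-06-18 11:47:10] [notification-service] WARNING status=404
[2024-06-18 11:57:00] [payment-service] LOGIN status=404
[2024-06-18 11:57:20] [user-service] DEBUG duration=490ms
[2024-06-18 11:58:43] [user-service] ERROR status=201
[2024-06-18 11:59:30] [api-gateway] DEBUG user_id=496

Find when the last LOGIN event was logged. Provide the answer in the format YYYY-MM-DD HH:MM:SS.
2024-06-18 11:57:00

To find the last event:

1. Filter for all LOGIN events
2. Sort by timestamp
3. Select the last one
4. Timestamp: 2024-06-18 11:57:00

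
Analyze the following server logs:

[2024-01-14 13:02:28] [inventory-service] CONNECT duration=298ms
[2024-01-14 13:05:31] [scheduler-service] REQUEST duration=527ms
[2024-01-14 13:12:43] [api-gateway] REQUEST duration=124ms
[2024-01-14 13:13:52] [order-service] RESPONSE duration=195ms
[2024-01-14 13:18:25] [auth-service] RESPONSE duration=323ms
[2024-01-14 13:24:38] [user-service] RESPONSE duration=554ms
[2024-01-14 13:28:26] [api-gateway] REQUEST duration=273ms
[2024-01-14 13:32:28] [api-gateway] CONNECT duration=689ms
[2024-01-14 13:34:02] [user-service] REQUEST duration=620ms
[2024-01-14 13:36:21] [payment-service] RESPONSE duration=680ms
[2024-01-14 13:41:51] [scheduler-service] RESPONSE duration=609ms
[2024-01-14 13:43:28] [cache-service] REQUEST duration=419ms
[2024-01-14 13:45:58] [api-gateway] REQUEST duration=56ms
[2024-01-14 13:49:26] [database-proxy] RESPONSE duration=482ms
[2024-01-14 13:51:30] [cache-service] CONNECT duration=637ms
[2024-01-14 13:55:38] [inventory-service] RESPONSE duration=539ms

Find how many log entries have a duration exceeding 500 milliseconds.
8

To count timeouts:

1. Threshold: 500ms
2. Extract duration from each log entry
3. Count entries where duration > 500
4. Timeout count: 8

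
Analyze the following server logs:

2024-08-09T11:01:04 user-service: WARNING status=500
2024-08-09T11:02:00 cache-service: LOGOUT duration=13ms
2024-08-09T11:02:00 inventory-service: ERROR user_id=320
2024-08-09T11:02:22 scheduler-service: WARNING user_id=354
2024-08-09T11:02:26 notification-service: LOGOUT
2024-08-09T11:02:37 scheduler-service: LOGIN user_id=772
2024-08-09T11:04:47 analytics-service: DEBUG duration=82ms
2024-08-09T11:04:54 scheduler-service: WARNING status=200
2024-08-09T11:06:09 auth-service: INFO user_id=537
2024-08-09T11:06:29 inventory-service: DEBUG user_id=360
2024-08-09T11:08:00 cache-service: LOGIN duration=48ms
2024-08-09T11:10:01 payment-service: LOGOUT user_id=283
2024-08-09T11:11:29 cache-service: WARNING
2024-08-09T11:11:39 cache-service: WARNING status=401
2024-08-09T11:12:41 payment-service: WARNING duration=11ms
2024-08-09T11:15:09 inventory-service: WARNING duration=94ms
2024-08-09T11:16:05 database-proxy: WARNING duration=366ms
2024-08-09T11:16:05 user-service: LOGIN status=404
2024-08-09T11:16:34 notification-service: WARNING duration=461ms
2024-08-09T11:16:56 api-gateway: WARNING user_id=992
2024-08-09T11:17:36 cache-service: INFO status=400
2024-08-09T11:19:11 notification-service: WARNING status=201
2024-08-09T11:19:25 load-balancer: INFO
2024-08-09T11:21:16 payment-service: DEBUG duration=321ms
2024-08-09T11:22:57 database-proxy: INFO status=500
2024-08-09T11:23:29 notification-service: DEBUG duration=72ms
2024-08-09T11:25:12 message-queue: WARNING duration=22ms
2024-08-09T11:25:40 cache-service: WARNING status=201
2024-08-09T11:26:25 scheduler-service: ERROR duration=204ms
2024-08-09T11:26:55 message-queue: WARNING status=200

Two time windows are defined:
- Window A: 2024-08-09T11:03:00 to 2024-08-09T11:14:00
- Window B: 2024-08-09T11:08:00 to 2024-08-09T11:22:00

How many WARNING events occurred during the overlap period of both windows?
3

To find overlap events:

1. Window A: 2024-08-09T11:03:00 to 2024-08-09T11:14:00
2. Window B: 2024-08-09T11:08:00 to 2024-08-09T11:22:00
3. Overlap period: 2024-08-09T11:08:00 to 2024-08-09T11:14:00
4. Count WARNING events in overlap: 3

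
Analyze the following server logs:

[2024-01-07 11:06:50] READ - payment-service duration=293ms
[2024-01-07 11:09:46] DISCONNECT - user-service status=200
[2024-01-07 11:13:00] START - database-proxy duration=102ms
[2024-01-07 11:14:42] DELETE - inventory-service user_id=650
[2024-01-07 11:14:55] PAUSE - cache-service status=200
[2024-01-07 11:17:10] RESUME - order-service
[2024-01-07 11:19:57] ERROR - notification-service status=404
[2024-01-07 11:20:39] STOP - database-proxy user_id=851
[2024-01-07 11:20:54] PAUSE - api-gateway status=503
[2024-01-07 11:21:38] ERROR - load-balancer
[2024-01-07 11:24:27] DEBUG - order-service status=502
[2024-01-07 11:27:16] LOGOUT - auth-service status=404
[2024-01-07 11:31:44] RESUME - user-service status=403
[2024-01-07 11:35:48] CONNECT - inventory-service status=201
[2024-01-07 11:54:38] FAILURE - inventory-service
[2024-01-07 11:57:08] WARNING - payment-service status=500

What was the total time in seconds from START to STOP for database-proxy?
459

To calculate state duration:

1. Find START event for database-proxy: 2024-01-07 11:13:00
2. Find STOP event for database-proxy: 2024-01-07 11:20:39
3. Calculate duration: 2024-01-07 11:20:39 - 2024-01-07 11:13:00 = 459 seconds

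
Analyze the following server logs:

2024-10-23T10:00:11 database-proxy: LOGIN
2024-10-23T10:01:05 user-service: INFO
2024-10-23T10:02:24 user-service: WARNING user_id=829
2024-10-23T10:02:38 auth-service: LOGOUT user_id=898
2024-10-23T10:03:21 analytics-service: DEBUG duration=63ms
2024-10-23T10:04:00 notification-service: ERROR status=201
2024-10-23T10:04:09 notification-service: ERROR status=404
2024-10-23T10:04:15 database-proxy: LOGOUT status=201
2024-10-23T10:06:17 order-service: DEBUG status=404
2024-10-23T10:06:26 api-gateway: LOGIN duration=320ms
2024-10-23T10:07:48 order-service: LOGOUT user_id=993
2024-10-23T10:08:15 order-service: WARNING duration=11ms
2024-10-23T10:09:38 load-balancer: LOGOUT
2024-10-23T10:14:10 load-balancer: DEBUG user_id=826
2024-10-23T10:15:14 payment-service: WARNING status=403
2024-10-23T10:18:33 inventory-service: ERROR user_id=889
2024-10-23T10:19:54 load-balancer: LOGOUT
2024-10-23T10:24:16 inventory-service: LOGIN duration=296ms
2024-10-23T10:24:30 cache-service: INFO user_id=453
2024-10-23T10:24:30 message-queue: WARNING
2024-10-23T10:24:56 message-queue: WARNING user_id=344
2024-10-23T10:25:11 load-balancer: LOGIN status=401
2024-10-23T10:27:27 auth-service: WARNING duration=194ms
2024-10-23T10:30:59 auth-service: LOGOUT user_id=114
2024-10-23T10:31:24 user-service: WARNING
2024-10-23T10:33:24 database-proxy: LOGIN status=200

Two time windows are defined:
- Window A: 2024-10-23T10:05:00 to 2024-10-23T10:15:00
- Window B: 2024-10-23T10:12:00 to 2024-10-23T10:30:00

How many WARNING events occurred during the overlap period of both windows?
0

To find overlap events:

1. Window A: 2024-10-23T10:05:00 to 2024-10-23T10:15:00
2. Window B: 2024-10-23T10:12:00 to 2024-10-23T10:30:00
3. Overlap period: 2024-10-23T10:12:00 to 2024-10-23T10:15:00
4. Count WARNING events in overlap: 0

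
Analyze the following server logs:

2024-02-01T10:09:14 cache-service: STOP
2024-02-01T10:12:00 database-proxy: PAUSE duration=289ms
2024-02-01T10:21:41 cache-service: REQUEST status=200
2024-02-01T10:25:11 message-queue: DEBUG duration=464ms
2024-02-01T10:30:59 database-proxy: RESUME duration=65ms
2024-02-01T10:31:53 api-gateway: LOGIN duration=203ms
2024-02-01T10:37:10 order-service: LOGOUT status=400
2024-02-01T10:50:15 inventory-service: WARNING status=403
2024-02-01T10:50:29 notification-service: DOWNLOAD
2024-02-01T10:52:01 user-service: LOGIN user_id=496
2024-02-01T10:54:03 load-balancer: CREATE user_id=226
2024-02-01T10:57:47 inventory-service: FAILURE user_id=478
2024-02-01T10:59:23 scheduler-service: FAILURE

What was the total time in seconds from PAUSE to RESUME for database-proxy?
1139

To calculate state duration:

1. Find PAUSE event for database-proxy: 2024-02-01T10:12:00
2. Find RESUME event for database-proxy: 2024-02-01T10:30:59
3. Calculate duration: 2024-02-01T10:30:59 - 2024-02-01T10:12:00 = 1139 seconds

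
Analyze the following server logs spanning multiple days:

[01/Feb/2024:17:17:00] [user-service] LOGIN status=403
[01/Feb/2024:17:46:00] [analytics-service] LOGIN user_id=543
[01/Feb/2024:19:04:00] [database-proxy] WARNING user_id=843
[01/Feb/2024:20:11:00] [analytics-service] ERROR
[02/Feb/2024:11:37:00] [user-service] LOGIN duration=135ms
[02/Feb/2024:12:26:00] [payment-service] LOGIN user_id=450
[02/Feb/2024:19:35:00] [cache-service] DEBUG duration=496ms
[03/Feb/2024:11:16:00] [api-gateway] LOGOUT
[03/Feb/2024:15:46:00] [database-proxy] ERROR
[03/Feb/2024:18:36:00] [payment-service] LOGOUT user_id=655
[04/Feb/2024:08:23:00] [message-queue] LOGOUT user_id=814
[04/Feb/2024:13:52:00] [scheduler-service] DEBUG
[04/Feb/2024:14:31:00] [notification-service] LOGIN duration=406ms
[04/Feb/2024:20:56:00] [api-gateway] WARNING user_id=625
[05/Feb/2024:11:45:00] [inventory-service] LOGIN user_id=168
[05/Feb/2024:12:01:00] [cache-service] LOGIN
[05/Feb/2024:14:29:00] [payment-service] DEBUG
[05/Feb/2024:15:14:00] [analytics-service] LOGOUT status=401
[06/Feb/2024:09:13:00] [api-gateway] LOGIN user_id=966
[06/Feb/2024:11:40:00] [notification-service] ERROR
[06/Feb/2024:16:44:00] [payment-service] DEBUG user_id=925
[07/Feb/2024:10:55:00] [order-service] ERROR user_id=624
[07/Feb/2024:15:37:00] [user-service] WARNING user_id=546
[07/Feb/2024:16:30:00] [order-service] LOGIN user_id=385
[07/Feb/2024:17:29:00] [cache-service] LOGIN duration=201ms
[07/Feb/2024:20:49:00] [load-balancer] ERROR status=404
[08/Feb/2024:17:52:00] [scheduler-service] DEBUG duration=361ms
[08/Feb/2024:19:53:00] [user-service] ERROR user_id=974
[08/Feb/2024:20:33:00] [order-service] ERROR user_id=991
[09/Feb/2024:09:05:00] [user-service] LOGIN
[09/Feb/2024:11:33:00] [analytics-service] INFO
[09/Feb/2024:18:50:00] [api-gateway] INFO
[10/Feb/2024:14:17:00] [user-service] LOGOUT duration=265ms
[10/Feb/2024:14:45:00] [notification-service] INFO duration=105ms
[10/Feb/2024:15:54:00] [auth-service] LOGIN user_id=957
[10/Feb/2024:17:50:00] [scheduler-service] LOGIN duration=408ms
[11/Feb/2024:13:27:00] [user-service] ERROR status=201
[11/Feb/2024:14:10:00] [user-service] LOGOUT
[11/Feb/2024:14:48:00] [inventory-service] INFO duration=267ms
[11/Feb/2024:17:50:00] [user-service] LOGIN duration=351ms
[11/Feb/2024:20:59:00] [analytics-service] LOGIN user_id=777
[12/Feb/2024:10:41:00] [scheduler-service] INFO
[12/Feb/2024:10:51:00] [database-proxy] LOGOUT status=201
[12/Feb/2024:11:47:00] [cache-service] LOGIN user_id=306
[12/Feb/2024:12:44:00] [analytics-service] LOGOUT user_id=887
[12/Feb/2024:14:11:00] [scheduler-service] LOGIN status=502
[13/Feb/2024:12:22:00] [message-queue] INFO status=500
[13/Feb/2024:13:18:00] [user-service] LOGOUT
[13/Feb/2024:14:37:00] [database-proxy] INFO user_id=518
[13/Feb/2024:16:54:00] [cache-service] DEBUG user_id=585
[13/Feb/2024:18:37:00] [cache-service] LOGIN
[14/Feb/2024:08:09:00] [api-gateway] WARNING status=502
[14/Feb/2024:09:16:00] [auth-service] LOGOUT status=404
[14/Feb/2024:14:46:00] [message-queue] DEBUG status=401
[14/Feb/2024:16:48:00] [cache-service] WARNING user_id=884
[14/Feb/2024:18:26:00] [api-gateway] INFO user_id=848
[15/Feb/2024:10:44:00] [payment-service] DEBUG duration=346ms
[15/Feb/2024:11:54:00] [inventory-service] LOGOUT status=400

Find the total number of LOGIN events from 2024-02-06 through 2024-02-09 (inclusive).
4

To filter by date range:

1. Date range: 2024-02-06 through 2024-02-09, both dates inclusive
2. Filter for LOGIN events whose date falls in this range
3. Count matching events: 4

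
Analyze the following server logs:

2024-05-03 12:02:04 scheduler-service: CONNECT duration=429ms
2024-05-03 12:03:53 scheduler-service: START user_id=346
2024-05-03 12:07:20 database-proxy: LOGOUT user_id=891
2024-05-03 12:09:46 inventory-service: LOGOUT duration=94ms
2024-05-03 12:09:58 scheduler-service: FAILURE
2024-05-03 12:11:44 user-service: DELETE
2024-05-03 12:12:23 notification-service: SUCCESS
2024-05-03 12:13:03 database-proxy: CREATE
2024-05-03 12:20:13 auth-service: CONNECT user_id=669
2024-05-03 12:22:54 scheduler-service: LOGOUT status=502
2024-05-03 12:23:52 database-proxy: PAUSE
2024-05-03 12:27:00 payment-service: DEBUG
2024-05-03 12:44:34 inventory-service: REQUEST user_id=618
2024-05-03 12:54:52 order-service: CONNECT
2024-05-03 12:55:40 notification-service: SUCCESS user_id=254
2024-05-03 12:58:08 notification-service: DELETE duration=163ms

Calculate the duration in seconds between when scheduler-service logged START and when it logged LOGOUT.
1141

To find the time between events:

1. Locate the first START event for scheduler-service: 2024-05-03 12:03:53
2. Locate the first LOGOUT event for scheduler-service: 2024-05-03 12:22:54
3. Calculate the difference: 2024-05-03 12:22:54 - 2024-05-03 12:03:53 = 1141 seconds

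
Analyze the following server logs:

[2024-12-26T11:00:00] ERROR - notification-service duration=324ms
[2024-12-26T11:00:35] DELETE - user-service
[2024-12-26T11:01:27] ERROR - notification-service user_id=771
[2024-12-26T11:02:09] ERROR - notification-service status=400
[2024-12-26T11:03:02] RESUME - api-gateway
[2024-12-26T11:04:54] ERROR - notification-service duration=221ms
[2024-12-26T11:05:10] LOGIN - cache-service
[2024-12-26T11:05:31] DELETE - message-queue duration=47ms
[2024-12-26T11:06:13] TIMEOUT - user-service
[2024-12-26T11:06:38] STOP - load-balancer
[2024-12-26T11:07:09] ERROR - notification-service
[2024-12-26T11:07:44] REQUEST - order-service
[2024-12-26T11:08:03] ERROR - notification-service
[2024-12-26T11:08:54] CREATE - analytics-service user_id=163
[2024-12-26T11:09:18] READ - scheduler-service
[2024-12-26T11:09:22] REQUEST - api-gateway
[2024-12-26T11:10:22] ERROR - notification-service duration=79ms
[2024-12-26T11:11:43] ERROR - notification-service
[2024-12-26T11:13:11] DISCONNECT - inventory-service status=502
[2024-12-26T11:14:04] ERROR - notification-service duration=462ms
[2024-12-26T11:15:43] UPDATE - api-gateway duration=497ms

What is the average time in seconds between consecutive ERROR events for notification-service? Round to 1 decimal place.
105.5

To calculate average interval:

1. Find all ERROR events for notification-service in order
2. Calculate time gaps between consecutive events
3. Compute mean of gaps: 844 / 8 = 105.5 seconds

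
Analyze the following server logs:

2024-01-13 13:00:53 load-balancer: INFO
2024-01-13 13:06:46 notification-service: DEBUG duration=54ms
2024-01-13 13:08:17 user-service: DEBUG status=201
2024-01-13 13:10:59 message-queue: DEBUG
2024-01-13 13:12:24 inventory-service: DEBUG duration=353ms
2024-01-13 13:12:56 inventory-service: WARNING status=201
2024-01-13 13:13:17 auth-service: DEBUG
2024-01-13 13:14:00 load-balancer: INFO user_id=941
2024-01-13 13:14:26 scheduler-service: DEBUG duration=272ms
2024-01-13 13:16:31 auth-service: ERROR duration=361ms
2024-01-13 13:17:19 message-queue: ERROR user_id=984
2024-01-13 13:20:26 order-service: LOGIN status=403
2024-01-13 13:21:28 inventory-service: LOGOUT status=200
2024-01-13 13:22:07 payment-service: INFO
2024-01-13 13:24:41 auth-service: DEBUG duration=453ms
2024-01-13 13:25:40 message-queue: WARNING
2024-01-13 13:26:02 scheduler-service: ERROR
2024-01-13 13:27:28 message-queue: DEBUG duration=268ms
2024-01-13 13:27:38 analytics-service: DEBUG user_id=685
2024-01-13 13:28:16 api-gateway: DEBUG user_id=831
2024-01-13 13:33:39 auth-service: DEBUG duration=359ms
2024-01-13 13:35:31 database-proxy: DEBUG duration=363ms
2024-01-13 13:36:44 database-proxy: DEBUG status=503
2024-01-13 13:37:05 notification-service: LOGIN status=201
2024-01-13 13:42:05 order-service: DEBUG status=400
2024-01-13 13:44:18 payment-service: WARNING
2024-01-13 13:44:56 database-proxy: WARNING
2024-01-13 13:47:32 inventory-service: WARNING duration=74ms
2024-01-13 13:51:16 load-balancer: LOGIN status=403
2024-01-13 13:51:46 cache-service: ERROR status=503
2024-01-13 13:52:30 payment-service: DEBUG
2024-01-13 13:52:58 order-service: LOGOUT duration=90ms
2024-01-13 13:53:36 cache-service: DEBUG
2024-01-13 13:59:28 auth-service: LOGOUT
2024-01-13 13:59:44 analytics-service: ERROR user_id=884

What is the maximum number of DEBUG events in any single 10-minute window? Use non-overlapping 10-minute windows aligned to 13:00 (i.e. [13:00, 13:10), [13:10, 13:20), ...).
4

To find the burst window:

1. Divide the log period into non-overlapping 10-minute windows starting at 13:00
2. Count DEBUG events in each window
3. Find the window with maximum count
4. Maximum events in a window: 4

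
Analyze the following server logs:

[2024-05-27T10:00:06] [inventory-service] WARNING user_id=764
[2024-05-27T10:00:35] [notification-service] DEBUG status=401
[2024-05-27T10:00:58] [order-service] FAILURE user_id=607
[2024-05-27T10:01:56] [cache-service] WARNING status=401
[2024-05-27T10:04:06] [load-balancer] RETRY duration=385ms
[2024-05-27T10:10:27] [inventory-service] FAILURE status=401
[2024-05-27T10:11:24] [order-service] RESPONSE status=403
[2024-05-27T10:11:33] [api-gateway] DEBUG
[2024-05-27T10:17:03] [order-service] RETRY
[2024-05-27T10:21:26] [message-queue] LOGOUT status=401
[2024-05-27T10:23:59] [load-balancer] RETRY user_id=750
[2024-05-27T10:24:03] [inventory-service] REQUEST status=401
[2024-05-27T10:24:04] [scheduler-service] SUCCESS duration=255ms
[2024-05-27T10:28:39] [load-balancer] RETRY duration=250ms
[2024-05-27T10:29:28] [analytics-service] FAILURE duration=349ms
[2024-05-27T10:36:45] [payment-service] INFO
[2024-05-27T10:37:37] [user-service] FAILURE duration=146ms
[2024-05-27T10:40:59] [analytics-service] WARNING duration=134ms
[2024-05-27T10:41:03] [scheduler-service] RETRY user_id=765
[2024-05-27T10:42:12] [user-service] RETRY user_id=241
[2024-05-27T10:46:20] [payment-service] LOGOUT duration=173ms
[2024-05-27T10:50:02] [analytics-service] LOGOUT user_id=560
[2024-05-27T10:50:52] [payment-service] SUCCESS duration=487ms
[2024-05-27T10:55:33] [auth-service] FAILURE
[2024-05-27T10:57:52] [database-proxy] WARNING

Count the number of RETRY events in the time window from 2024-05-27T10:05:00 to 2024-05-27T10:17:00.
0

To count events in the time window:

1. Window boundaries: 2024-05-27T10:05:00 to 2024-05-27T10:17:00
2. Filter for RETRY events within this window
3. Count matching events: 0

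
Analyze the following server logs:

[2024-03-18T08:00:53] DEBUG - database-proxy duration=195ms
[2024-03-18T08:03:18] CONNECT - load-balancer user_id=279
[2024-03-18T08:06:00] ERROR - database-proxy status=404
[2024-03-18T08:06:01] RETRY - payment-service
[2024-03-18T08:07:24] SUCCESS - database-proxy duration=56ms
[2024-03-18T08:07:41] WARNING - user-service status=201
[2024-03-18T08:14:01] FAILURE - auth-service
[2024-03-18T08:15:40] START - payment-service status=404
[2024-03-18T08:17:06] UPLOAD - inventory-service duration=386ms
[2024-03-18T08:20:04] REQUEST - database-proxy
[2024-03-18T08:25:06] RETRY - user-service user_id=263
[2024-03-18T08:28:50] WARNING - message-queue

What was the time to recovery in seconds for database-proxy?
84

To calculate recovery time:

1. Find ERROR event for database-proxy: 2024-03-18T08:06:00
2. Find next SUCCESS event for database-proxy: 2024-03-18T08:07:24
3. Recovery time: 2024-03-18T08:07:24 - 2024-03-18T08:06:00 = 84 seconds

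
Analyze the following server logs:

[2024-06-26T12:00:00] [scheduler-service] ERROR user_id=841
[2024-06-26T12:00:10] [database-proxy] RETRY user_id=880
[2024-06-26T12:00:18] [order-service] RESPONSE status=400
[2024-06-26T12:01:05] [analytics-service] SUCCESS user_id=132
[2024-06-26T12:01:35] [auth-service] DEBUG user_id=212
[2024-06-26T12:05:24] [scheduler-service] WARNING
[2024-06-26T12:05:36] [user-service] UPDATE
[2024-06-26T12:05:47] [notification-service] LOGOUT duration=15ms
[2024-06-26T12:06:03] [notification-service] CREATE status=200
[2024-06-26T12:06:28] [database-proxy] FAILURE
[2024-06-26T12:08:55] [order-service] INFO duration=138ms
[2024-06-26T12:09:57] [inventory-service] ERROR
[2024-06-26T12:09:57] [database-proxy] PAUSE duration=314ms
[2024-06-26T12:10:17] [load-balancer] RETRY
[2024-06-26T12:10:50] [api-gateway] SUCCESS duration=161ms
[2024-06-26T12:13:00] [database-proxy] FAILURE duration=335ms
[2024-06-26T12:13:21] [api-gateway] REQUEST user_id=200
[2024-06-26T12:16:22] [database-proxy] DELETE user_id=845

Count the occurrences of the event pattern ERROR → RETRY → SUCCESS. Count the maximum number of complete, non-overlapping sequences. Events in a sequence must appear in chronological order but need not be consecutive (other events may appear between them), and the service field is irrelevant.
2

To count sequences:

1. Look for pattern: ERROR → RETRY → SUCCESS
2. Greedily scan the log in chronological order, matching each sequence element in turn (ignoring service)
3. Each time the full pattern completes, increment the count and restart matching from the next event
4. Complete non-overlapping sequences found: 2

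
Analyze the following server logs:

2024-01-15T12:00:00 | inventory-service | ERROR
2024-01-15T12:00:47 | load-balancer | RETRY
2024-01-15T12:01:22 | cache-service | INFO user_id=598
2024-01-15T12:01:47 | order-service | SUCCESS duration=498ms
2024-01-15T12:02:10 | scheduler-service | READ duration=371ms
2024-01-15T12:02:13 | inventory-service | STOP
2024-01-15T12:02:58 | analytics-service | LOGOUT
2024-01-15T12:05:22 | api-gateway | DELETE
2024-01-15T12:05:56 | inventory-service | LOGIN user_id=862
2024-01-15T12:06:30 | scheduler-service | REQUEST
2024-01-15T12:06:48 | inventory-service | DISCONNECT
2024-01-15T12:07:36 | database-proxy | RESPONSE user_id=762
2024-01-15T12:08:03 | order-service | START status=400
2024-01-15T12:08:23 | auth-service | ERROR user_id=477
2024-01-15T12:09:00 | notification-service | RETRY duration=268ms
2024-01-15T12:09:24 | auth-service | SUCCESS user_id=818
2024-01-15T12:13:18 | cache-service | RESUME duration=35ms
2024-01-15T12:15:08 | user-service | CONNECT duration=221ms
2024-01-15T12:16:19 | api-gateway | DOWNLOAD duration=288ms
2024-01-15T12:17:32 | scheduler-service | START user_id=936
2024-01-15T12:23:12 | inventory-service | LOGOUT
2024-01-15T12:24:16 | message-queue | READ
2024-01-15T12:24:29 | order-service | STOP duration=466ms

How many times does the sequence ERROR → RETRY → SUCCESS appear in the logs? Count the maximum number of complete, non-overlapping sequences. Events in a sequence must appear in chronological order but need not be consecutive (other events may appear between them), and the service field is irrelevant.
2

To count sequences:

1. Look for pattern: ERROR → RETRY → SUCCESS
2. Greedily scan the log in chronological order, matching each sequence element in turn (ignoring service)
3. Each time the full pattern completes, increment the count and restart matching from the next event
4. Complete non-overlapping sequences found: 2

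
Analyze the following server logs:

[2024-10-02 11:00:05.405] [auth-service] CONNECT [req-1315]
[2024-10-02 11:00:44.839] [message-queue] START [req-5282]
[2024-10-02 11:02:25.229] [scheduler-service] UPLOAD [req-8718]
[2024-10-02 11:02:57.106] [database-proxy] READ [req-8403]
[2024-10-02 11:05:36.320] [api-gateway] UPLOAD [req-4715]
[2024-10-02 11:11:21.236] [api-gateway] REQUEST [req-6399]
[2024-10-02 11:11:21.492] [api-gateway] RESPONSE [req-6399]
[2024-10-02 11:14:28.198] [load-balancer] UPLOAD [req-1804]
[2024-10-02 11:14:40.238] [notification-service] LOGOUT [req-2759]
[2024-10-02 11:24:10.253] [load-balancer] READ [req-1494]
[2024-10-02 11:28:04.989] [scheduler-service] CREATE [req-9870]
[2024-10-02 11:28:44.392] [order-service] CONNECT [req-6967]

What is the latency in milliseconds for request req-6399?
256

To calculate latency:

1. Find REQUEST with id req-6399: 2024-10-02 11:11:21.236
2. Find RESPONSE with id req-6399: 2024-10-02 11:11:21.492
3. Latency: 2024-10-02 11:11:21.492 - 2024-10-02 11:11:21.236 = 256ms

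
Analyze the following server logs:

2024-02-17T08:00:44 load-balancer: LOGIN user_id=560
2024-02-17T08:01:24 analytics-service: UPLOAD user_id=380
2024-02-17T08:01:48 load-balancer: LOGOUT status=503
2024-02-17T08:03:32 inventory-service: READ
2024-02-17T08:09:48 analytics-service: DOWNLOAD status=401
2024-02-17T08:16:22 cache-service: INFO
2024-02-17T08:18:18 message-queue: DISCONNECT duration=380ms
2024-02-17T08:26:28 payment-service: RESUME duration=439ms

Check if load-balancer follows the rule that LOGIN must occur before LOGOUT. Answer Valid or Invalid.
Valid

To validate ordering:

1. Required order: LOGIN → LOGOUT
2. Rule: LOGIN must occur before LOGOUT
3. Check actual order of events for load-balancer
4. Result: Valid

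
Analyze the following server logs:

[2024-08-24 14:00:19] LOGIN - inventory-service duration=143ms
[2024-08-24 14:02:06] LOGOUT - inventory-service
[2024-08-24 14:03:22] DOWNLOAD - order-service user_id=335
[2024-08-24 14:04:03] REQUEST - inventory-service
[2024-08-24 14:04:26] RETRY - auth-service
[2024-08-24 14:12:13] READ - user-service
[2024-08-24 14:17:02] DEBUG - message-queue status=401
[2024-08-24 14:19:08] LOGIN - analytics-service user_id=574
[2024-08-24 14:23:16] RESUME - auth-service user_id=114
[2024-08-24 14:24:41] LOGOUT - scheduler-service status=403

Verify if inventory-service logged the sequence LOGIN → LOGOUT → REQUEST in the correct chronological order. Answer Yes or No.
Yes

To verify sequence order:

1. Find all events in sequence LOGIN → LOGOUT → REQUEST for inventory-service
2. Extract their timestamps
3. Check if timestamps are in ascending order
4. Result: Yes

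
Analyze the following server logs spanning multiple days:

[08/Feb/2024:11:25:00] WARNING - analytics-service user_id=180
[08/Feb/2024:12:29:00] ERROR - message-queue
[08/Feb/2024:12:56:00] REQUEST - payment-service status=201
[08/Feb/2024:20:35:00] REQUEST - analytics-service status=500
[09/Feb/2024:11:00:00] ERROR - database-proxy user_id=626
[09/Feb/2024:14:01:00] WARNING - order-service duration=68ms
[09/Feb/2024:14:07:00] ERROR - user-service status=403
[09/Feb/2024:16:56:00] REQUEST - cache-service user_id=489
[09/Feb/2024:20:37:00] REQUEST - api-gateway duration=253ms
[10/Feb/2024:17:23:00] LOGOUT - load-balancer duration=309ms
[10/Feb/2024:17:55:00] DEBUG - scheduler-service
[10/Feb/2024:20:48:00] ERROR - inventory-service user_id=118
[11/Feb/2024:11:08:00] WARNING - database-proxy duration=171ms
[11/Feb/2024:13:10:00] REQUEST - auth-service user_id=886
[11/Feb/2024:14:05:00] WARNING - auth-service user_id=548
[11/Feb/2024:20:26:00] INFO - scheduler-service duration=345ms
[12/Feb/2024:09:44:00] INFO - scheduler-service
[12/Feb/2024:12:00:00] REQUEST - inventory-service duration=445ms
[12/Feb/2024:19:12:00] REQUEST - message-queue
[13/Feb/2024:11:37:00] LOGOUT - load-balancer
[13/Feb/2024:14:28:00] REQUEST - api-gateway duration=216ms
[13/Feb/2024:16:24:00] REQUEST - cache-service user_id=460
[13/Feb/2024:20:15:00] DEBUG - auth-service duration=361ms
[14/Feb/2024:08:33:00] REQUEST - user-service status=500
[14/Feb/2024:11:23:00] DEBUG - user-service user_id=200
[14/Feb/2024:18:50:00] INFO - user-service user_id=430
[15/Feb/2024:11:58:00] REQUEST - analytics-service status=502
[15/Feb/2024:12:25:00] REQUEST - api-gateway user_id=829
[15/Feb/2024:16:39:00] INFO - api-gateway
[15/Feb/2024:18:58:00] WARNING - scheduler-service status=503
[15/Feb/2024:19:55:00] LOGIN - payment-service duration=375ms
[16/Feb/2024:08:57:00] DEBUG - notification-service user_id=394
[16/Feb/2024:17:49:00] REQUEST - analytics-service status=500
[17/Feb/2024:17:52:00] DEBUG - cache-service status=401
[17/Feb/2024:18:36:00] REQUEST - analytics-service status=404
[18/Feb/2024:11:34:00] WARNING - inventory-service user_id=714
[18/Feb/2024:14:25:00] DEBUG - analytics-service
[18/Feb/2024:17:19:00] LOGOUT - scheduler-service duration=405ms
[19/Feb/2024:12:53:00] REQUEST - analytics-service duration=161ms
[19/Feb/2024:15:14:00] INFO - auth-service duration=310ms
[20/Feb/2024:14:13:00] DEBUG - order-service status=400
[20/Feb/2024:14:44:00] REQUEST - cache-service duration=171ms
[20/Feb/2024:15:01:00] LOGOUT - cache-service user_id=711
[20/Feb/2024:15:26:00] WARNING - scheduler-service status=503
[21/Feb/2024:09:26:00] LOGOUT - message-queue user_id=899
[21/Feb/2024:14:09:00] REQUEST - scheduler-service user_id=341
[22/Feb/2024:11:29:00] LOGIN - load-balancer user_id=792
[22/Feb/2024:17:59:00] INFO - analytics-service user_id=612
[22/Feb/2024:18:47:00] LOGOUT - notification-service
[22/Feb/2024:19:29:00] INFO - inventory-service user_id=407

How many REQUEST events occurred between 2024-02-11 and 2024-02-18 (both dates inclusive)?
10

To filter by date range:

1. Date range: 2024-02-11 through 2024-02-18, both dates inclusive
2. Filter for REQUEST events whose date falls in this range
3. Count matching events: 10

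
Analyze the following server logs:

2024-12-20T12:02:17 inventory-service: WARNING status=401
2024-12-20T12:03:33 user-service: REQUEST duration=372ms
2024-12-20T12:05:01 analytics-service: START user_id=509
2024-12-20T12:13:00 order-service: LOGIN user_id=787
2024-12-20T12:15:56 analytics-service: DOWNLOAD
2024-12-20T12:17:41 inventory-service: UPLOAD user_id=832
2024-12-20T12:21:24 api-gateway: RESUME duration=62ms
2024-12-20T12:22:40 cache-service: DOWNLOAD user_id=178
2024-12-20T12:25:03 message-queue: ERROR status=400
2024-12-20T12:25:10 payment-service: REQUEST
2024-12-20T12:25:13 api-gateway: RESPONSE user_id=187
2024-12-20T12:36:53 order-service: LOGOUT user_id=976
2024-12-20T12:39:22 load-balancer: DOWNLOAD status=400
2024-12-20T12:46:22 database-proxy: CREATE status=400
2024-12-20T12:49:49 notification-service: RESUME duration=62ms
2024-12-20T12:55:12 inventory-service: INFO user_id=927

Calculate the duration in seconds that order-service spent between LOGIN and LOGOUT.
1433

To calculate state duration:

1. Find LOGIN event for order-service: 2024-12-20T12:13:00
2. Find LOGOUT event for order-service: 2024-12-20T12:36:53
3. Calculate duration: 2024-12-20T12:36:53 - 2024-12-20T12:13:00 = 1433 seconds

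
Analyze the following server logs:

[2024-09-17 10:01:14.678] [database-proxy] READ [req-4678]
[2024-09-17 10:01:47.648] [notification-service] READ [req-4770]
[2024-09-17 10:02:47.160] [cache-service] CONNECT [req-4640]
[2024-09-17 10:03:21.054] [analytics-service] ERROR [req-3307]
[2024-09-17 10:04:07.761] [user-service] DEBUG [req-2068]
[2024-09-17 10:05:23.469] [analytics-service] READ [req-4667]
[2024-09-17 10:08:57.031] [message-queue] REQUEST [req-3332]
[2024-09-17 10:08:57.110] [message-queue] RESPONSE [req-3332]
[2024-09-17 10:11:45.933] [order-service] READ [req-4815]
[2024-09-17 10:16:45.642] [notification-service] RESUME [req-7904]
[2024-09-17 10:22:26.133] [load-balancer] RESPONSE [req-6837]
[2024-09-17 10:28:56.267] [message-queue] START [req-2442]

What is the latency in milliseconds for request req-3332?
79

To calculate latency:

1. Find REQUEST with id req-3332: 2024-09-17 10:08:57.031
2. Find RESPONSE with id req-3332: 2024-09-17 10:08:57.110
3. Latency: 2024-09-17 10:08:57.110 - 2024-09-17 10:08:57.031 = 79ms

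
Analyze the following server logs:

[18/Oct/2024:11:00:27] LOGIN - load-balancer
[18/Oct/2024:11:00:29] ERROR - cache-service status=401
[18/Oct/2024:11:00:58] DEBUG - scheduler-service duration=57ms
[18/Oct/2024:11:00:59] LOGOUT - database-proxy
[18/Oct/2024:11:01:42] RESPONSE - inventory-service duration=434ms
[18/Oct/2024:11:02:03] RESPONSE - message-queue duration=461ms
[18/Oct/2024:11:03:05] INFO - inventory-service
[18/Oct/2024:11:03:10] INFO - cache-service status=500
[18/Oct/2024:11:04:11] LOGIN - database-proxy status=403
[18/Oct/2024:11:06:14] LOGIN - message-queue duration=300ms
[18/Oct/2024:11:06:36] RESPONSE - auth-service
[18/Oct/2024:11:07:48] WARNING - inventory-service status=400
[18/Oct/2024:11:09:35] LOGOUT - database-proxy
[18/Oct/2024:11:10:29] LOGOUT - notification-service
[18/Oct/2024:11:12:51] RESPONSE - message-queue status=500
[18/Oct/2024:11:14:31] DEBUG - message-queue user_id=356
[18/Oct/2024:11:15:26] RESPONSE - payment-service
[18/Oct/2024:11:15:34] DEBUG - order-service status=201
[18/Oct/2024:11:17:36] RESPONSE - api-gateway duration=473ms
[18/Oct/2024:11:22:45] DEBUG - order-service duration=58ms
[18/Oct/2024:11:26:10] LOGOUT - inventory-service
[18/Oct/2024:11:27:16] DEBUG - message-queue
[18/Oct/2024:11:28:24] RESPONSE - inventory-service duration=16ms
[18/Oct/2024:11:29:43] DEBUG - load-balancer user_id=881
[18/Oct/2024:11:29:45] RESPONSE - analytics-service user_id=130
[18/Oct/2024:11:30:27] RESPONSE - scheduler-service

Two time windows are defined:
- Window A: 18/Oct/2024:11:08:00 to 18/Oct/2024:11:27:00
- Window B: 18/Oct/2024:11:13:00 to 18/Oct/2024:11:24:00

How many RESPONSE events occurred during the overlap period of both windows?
2

To find overlap events:

1. Window A: 18/Oct/2024:11:08:00 to 18/Oct/2024:11:27:00
2. Window B: 18/Oct/2024:11:13:00 to 18/Oct/2024:11:24:00
3. Overlap period: 18/Oct/2024:11:13:00 to 18/Oct/2024:11:24:00
4. Count RESPONSE events in overlap: 2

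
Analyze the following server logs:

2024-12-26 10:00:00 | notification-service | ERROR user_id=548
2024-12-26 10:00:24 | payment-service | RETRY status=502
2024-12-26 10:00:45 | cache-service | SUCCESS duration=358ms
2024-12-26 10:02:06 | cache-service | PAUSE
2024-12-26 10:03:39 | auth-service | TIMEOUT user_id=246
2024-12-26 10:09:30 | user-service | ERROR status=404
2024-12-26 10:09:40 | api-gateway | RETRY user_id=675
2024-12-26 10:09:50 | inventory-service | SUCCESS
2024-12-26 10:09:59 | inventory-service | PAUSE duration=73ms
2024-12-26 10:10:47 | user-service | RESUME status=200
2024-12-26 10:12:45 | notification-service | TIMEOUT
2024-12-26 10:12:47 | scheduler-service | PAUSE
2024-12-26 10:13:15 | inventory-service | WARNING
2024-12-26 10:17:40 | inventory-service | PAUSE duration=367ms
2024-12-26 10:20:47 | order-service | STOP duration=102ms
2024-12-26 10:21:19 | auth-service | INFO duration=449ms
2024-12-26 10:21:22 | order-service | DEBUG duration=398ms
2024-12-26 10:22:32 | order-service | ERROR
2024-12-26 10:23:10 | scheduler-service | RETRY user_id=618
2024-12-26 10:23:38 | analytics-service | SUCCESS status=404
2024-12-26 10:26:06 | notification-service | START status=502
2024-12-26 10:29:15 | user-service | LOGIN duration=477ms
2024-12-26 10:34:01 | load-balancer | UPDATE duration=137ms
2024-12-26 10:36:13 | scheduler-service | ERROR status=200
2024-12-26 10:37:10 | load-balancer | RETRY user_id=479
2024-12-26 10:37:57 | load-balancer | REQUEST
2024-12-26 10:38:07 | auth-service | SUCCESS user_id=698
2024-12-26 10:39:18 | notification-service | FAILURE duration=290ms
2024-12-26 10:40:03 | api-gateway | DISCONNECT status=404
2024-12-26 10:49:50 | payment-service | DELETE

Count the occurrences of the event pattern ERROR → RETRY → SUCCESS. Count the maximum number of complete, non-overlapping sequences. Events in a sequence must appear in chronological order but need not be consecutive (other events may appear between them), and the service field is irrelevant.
4

To count sequences:

1. Look for pattern: ERROR → RETRY → SUCCESS
2. Greedily scan the log in chronological order, matching each sequence element in turn (ignoring service)
3. Each time the full pattern completes, increment the count and restart matching from the next event
4. Complete non-overlapping sequences found: 4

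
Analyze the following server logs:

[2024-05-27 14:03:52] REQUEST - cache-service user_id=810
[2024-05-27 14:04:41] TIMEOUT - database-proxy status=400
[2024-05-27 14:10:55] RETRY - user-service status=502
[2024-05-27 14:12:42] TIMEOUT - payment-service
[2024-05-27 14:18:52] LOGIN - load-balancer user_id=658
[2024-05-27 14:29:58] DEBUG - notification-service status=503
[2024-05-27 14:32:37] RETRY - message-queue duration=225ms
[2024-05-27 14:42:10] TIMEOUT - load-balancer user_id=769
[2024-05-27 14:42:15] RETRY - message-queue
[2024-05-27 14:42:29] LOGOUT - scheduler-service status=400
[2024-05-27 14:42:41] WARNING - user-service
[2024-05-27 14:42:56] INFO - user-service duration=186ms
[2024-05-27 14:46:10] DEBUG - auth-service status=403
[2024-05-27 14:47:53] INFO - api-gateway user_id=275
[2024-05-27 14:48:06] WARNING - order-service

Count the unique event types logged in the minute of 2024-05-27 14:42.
5

To count unique event types:

1. Filter events in the minute starting at 2024-05-27 14:42
2. Extract event types from matching entries
3. Count unique types: 5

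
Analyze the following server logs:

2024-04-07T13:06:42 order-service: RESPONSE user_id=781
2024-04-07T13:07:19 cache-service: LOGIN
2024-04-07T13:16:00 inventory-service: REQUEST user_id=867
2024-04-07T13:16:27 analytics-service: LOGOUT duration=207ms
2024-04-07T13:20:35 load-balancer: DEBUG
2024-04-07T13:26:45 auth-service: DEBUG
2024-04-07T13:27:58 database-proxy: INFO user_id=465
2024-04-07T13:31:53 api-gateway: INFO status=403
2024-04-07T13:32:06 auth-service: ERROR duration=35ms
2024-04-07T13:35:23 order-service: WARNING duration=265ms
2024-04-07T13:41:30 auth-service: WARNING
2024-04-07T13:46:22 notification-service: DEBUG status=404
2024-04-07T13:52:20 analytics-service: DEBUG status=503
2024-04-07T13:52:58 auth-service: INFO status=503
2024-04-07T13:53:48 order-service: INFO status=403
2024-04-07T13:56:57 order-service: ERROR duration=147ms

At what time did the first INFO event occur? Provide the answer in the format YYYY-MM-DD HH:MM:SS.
2024-04-07 13:27:58

To find the first event:

1. Filter for all INFO events
2. Sort by timestamp
3. Select the first one
4. Timestamp: 2024-04-07 13:27:58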